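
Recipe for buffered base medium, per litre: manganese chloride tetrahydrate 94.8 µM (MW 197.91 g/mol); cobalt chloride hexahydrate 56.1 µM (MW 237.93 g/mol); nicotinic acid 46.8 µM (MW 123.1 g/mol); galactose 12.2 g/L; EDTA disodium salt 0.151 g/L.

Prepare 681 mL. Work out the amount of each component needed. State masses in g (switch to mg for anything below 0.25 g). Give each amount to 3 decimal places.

Working volume: 681 mL = 0.681 L.
manganese chloride tetrahydrate: 94.8 µmol/L × 197.91 g/mol × 0.681 L ÷ 1000 = 12.777 mg
cobalt chloride hexahydrate: 56.1 µmol/L × 237.93 g/mol × 0.681 L ÷ 1000 = 9.090 mg
nicotinic acid: 46.8 µmol/L × 123.1 g/mol × 0.681 L ÷ 1000 = 3.923 mg
galactose: 12.2 g/L × 0.681 L = 8.308 g
EDTA disodium salt: 0.151 g/L × 0.681 L = 0.102831 g = 102.831 mg

manganese chloride tetrahydrate 12.777 mg; cobalt chloride hexahydrate 9.090 mg; nicotinic acid 3.923 mg; galactose 8.308 g; EDTA disodium salt 102.831 mg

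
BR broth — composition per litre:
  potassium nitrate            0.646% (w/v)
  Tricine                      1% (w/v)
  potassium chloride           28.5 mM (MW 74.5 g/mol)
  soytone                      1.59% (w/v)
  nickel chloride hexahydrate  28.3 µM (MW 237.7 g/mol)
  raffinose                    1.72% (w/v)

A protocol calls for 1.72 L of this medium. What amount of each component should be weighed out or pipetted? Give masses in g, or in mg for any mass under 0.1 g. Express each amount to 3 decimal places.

Working volume: 1.72 L.
potassium nitrate: 0.646% w/v = 6.46 g/L → 6.46 × 1.72 L = 11.111 g
Tricine: 1 g per 100 mL × 1720 mL ÷ 100 = 17.200 g
potassium chloride: 28.5 mmol/L × 74.5 g/mol × 1.72 L ÷ 1000 = 3.652 g
soytone: 1.59% w/v = 15.9 g/L → 15.9 × 1.72 L = 27.348 g
nickel chloride hexahydrate: 28.3 µmol/L × 237.7 g/mol × 1.72 L ÷ 1000 = 11.570 mg
raffinose: 1.72% w/v = 17.2 g/L → 17.2 × 1.72 L = 29.584 g

potassium nitrate 11.111 g; Tricine 17.200 g; potassium chloride 3.652 g; soytone 27.348 g; nickel chloride hexahydrate 11.570 mg; raffinose 29.584 g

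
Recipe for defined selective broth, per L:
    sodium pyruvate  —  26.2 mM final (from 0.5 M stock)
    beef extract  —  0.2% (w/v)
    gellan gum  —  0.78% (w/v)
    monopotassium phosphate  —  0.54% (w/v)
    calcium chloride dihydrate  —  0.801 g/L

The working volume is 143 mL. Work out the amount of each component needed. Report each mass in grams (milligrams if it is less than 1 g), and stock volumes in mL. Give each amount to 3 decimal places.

sodium pyruvate 7.493 mL; beef extract 286.000 mg; gellan gum 1.115 g; monopotassium phosphate 772.200 mg; calcium chloride dihydrate 114.543 mg

Scale factor relative to 1 L: 0.143.
sodium pyruvate: V = C2·V2/C1 = 26.2 mM × 143 mL ÷ 500 mM = 7.493 mL
beef extract: 0.2% w/v = 2 g/L → 2 × 0.143 L = 0.286 g = 286.000 mg
gellan gum: 0.78 g per 100 mL × 143 mL ÷ 100 = 1.115 g
monopotassium phosphate: 0.54 g per 100 mL × 143 mL ÷ 100 = 0.7722 g = 772.200 mg
calcium chloride dihydrate: 0.801 g/L × 0.143 L = 0.114543 g = 114.543 mg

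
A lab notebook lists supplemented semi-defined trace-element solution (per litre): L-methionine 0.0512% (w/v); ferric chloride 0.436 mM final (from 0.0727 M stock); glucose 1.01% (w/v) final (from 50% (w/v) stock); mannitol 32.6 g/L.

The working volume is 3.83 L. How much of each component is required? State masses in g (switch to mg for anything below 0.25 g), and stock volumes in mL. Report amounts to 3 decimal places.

Scale factor relative to 1 L: 3.83.
L-methionine: 0.0512 g per 100 mL × 3830 mL ÷ 100 = 1.961 g
ferric chloride: V = C2·V2/C1 = 0.436 mM × 3830 mL ÷ 72.7 mM = 22.969 mL
glucose: V = C2·V2/C1 = 1.01% ÷ 50% × 3830 mL = 77.366 mL
mannitol: 32.6 g/L × 3.83 L = 124.858 g

L-methionine 1.961 g; ferric chloride 22.969 mL; glucose 77.366 mL; mannitol 124.858 g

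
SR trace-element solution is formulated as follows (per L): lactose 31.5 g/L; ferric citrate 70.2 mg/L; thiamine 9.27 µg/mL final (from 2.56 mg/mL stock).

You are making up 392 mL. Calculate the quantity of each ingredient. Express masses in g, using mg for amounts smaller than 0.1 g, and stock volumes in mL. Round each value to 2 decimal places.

lactose 12.35 g; ferric citrate 27.52 mg; thiamine 1.42 mL

Working volume: 392 mL = 0.392 L.
lactose: 31.5 g/L × 0.392 L = 12.35 g
ferric citrate: 70.2 mg/L × 0.392 L = 27.52 mg
thiamine: dilute stock: 9.27 µg/mL × 392 mL ÷ 2560 µg/mL = 1.42 mL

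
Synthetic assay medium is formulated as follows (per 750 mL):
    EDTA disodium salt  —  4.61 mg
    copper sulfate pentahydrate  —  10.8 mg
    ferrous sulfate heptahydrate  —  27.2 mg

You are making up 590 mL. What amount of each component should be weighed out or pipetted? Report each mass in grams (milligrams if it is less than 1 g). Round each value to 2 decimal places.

Ratio of target to recipe volume: 590 / 750 = 0.786667.
EDTA disodium salt: 4.61 mg × (590 mL / 750 mL) = 3.63 mg
copper sulfate pentahydrate: 10.8 mg × (590 mL / 750 mL) = 8.50 mg
ferrous sulfate heptahydrate: 27.2 mg × (590 mL / 750 mL) = 21.40 mg

EDTA disodium salt 3.63 mg; copper sulfate pentahydrate 8.50 mg; ferrous sulfate heptahydrate 21.40 mg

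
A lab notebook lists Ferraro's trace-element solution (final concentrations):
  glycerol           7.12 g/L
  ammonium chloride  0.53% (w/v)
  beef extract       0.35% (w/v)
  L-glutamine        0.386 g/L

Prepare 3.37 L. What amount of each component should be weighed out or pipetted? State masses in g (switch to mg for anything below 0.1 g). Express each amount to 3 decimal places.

glycerol 23.994 g; ammonium chloride 17.861 g; beef extract 11.795 g; L-glutamine 1.301 g

Scale factor relative to 1 L: 3.37.
glycerol: 7.12 g/L × 3.37 L = 23.994 g
ammonium chloride: 0.53% w/v = 5.3 g/L → 5.3 × 3.37 L = 17.861 g
beef extract: 0.35% w/v = 3.5 g/L → 3.5 × 3.37 L = 11.795 g
L-glutamine: 0.386 g/L × 3.37 L = 1.301 g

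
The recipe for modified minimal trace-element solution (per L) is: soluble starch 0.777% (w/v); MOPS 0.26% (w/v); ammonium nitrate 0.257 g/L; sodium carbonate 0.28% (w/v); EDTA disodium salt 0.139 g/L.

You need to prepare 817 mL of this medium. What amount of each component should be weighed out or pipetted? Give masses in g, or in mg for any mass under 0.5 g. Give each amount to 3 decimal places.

Working volume: 817 mL = 0.817 L.
soluble starch: 0.777 g per 100 mL × 817 mL ÷ 100 = 6.348 g
MOPS: 0.26 g per 100 mL × 817 mL ÷ 100 = 2.124 g
ammonium nitrate: 0.257 g/L × 0.817 L = 0.209969 g = 209.969 mg
sodium carbonate: 0.28% w/v = 2.8 g/L → 2.8 × 0.817 L = 2.288 g
EDTA disodium salt: 0.139 g/L × 0.817 L = 0.113563 g = 113.563 mg

soluble starch 6.348 g; MOPS 2.124 g; ammonium nitrate 209.969 mg; sodium carbonate 2.288 g; EDTA disodium salt 113.563 mg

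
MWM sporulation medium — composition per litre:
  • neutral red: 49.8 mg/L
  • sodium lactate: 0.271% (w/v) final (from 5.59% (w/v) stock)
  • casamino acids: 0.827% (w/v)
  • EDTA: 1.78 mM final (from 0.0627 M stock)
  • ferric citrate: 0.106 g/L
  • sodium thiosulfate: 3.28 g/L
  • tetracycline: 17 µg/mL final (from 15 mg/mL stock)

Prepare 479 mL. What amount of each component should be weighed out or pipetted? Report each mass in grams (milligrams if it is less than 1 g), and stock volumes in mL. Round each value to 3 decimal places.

Target volume = 479 mL = 0.479 L.
neutral red: 49.8 mg/L × 0.479 L = 23.854 mg
sodium lactate: dilute stock: 0.271% ÷ 5.59% × 479 mL = 23.222 mL
casamino acids: 0.827 g per 100 mL × 479 mL ÷ 100 = 3.961 g
EDTA: dilute stock: 1.78 mM × 479 mL ÷ 62.7 mM = 13.598 mL
ferric citrate: 0.106 g/L × 0.479 L = 0.050774 g = 50.774 mg
sodium thiosulfate: 3.28 g/L × 0.479 L = 1.571 g
tetracycline: dilute stock: 17 µg/mL × 479 mL ÷ 15000 µg/mL = 0.543 mL

neutral red 23.854 mg; sodium lactate 23.222 mL; casamino acids 3.961 g; EDTA 13.598 mL; ferric citrate 50.774 mg; sodium thiosulfate 1.571 g; tetracycline 0.543 mL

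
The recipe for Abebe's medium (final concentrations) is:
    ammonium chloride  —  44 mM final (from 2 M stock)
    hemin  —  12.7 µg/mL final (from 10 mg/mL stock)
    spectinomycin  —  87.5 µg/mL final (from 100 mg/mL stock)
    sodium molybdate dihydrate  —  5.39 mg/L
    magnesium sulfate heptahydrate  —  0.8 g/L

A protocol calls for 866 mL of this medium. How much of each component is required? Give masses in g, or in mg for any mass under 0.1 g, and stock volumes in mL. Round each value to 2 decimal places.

Working volume: 866 mL = 0.866 L.
ammonium chloride: V = C2·V2/C1 = 44 mM × 866 mL ÷ 2000 mM = 19.05 mL
hemin: V = C2·V2/C1 = 12.7 µg/mL × 866 mL ÷ 10000 µg/mL = 1.10 mL
spectinomycin: V = C2·V2/C1 = 87.5 µg/mL × 866 mL ÷ 100000 µg/mL = 0.76 mL
sodium molybdate dihydrate: 5.39 mg/L × 0.866 L = 4.67 mg
magnesium sulfate heptahydrate: 0.8 g/L × 0.866 L = 0.69 g

ammonium chloride 19.05 mL; hemin 1.10 mL; spectinomycin 0.76 mL; sodium molybdate dihydrate 4.67 mg; magnesium sulfate heptahydrate 0.69 g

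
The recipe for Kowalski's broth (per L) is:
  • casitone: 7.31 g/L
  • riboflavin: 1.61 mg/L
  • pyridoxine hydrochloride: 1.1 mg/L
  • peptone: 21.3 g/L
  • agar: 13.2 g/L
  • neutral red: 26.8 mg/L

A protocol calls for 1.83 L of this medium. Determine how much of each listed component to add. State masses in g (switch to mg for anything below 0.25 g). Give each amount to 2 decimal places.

Scale factor relative to 1 L: 1.83.
casitone: 7.31 g/L × 1.83 L = 13.38 g
riboflavin: 1.61 mg/L × 1.83 L = 2.95 mg
pyridoxine hydrochloride: 1.1 mg/L × 1.83 L = 2.01 mg
peptone: 21.3 g/L × 1.83 L = 38.98 g
agar: 13.2 g/L × 1.83 L = 24.16 g
neutral red: 26.8 mg/L × 1.83 L = 49.04 mg

casitone 13.38 g; riboflavin 2.95 mg; pyridoxine hydrochloride 2.01 mg; peptone 38.98 g; agar 24.16 g; neutral red 49.04 mg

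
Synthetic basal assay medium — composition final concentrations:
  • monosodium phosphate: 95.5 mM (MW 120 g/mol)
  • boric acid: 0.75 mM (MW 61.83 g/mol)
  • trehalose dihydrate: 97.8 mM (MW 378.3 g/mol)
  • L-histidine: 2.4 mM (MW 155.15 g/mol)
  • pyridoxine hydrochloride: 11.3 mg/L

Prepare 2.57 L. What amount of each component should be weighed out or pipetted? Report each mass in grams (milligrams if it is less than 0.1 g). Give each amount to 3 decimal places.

Working volume: 2.57 L.
monosodium phosphate: 95.5 mmol/L × 120 g/mol × 2.57 L ÷ 1000 = 29.452 g
boric acid: 0.75 mmol/L × 61.83 g/mol × 2.57 L ÷ 1000 = 0.119 g
trehalose dihydrate: 97.8 mmol/L × 378.3 g/mol × 2.57 L ÷ 1000 = 95.084 g
L-histidine: 2.4 mmol/L × 155.15 g/mol × 2.57 L ÷ 1000 = 0.957 g
pyridoxine hydrochloride: 11.3 mg/L × 2.57 L = 29.041 mg

monosodium phosphate 29.452 g; boric acid 0.119 g; trehalose dihydrate 95.084 g; L-histidine 0.957 g; pyridoxine hydrochloride 29.041 mg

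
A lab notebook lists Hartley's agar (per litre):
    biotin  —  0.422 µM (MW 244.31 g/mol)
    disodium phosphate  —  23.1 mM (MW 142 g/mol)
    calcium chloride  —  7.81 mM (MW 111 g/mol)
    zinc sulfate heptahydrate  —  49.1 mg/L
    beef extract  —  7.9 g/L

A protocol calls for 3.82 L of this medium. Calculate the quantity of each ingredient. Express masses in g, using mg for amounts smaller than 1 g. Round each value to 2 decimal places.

biotin 0.39 mg; disodium phosphate 12.53 g; calcium chloride 3.31 g; zinc sulfate heptahydrate 187.56 mg; beef extract 30.18 g

Scale factor relative to 1 L: 3.82.
biotin: 0.422 µmol/L × 244.31 g/mol × 3.82 L ÷ 1000 = 0.39 mg
disodium phosphate: 23.1 mmol/L × 142 g/mol × 3.82 L ÷ 1000 = 12.53 g
calcium chloride: 7.81 mmol/L × 111 g/mol × 3.82 L ÷ 1000 = 3.31 g
zinc sulfate heptahydrate: 49.1 mg/L × 3.82 L = 187.56 mg
beef extract: 7.9 g/L × 3.82 L = 30.18 g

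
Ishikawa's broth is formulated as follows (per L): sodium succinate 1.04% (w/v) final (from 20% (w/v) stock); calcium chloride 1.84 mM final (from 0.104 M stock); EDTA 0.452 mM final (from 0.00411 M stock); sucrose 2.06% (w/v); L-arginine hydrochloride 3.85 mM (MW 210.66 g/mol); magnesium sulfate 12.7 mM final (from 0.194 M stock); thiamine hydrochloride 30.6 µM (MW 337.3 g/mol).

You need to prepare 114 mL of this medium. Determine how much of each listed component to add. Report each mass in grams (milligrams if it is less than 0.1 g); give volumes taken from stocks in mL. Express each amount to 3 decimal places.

sodium succinate 5.928 mL; calcium chloride 2.017 mL; EDTA 12.537 mL; sucrose 2.348 g; L-arginine hydrochloride 92.459 mg; magnesium sulfate 7.463 mL; thiamine hydrochloride 1.177 mg

Target volume = 114 mL = 0.114 L.
sodium succinate: dilute stock: 1.04% ÷ 20% × 114 mL = 5.928 mL
calcium chloride: V = C2·V2/C1 = 1.84 mM × 114 mL ÷ 104 mM = 2.017 mL
EDTA: dilute stock: 0.452 mM × 114 mL ÷ 4.11 mM = 12.537 mL
sucrose: 2.06 g per 100 mL × 114 mL ÷ 100 = 2.348 g
L-arginine hydrochloride: 3.85 mmol/L × 210.66 mg/mmol × 0.114 L = 92.459 mg
magnesium sulfate: C1V1 = C2V2 → 12.7 mM × 114 mL ÷ 194 mM = 7.463 mL
thiamine hydrochloride: 30.6 µmol/L × 337.3 g/mol × 0.114 L ÷ 1000 = 1.177 mg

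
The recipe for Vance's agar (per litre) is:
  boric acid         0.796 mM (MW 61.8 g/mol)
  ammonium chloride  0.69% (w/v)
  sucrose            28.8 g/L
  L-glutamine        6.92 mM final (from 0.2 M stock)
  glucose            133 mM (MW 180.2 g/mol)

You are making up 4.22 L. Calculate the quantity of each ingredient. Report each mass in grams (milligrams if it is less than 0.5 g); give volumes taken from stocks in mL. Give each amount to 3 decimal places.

boric acid 207.594 mg; ammonium chloride 29.118 g; sucrose 121.536 g; L-glutamine 146.012 mL; glucose 101.139 g

Scale factor relative to 1 L: 4.22.
boric acid: 0.796 mmol/L × 61.8 mg/mmol × 4.22 L = 207.594 mg
ammonium chloride: 0.69 g per 100 mL × 4220 mL ÷ 100 = 29.118 g
sucrose: 28.8 g/L × 4.22 L = 121.536 g
L-glutamine: C1V1 = C2V2 → 6.92 mM × 4220 mL ÷ 200 mM = 146.012 mL
glucose: 133 mmol/L × 180.2 g/mol × 4.22 L ÷ 1000 = 101.139 g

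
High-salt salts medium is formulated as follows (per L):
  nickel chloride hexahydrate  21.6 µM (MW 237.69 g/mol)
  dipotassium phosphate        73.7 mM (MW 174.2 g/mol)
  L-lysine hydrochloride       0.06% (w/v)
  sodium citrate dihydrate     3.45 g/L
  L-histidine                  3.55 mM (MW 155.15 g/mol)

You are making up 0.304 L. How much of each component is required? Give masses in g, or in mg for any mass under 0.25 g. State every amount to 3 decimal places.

nickel chloride hexahydrate 1.561 mg; dipotassium phosphate 3.903 g; L-lysine hydrochloride 182.400 mg; sodium citrate dihydrate 1.049 g; L-histidine 167.438 mg

Working volume: 0.304 L.
nickel chloride hexahydrate: 21.6 µmol/L × 237.69 g/mol × 0.304 L ÷ 1000 = 1.561 mg
dipotassium phosphate: 73.7 mmol/L × 174.2 g/mol × 0.304 L ÷ 1000 = 3.903 g
L-lysine hydrochloride: 0.06 g per 100 mL × 304 mL ÷ 100 = 0.1824 g = 182.400 mg
sodium citrate dihydrate: 3.45 g/L × 0.304 L = 1.049 g
L-histidine: 3.55 mmol/L × 155.15 mg/mmol × 0.304 L = 167.438 mg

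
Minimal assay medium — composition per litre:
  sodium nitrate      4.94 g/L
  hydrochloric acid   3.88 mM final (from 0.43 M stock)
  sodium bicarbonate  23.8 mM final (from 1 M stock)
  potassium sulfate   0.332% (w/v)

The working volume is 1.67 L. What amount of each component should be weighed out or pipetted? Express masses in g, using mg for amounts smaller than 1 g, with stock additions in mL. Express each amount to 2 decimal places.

sodium nitrate 8.25 g; hydrochloric acid 15.07 mL; sodium bicarbonate 39.75 mL; potassium sulfate 5.54 g

Working volume: 1.67 L.
sodium nitrate: 4.94 g/L × 1.67 L = 8.25 g
hydrochloric acid: C1V1 = C2V2 → 3.88 mM × 1670 mL ÷ 430 mM = 15.07 mL
sodium bicarbonate: C1V1 = C2V2 → 23.8 mM × 1670 mL ÷ 1000 mM = 39.75 mL
potassium sulfate: 0.332% w/v = 3.32 g/L → 3.32 × 1.67 L = 5.54 g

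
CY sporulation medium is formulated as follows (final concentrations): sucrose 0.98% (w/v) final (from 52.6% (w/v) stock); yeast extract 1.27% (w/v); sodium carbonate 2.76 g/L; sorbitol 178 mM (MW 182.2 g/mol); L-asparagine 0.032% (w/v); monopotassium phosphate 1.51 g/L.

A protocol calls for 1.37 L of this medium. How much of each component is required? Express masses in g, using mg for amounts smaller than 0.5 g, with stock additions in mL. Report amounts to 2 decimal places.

sucrose 25.52 mL; yeast extract 17.40 g; sodium carbonate 3.78 g; sorbitol 44.43 g; L-asparagine 438.40 mg; monopotassium phosphate 2.07 g

Working volume: 1.37 L.
sucrose: dilute stock: 0.98% ÷ 52.6% × 1370 mL = 25.52 mL
yeast extract: 1.27% w/v = 12.7 g/L → 12.7 × 1.37 L = 17.40 g
sodium carbonate: 2.76 g/L × 1.37 L = 3.78 g
sorbitol: 178 mmol/L × 182.2 g/mol × 1.37 L ÷ 1000 = 44.43 g
L-asparagine: 0.032 g per 100 mL × 1370 mL ÷ 100 = 0.4384 g = 438.40 mg
monopotassium phosphate: 1.51 g/L × 1.37 L = 2.07 g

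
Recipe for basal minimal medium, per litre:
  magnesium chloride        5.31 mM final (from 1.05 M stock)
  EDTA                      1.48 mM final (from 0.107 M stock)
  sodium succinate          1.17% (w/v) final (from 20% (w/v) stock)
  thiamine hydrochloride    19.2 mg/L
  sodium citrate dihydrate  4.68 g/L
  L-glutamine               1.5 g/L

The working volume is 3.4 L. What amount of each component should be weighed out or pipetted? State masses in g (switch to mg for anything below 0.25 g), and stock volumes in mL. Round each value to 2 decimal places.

Working volume: 3.4 L.
magnesium chloride: dilute stock: 5.31 mM × 3400 mL ÷ 1050 mM = 17.19 mL
EDTA: V = C2·V2/C1 = 1.48 mM × 3400 mL ÷ 107 mM = 47.03 mL
sodium succinate: C1V1 = C2V2 → 1.17% ÷ 20% × 3400 mL = 198.90 mL
thiamine hydrochloride: 19.2 mg/L × 3.4 L = 65.28 mg
sodium citrate dihydrate: 4.68 g/L × 3.4 L = 15.91 g
L-glutamine: 1.5 g/L × 3.4 L = 5.10 g

magnesium chloride 17.19 mL; EDTA 47.03 mL; sodium succinate 198.90 mL; thiamine hydrochloride 65.28 mg; sodium citrate dihydrate 15.91 g; L-glutamine 5.10 g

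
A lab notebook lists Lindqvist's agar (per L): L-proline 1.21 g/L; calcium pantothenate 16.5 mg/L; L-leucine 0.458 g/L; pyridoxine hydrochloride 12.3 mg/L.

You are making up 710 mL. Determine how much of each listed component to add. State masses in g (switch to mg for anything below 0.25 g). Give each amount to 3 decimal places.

L-proline 0.859 g; calcium pantothenate 11.715 mg; L-leucine 0.325 g; pyridoxine hydrochloride 8.733 mg

Working volume: 710 mL = 0.71 L.
L-proline: 1.21 g/L × 0.71 L = 0.859 g
calcium pantothenate: 16.5 mg/L × 0.71 L = 11.715 mg
L-leucine: 0.458 g/L × 0.71 L = 0.325 g
pyridoxine hydrochloride: 12.3 mg/L × 0.71 L = 8.733 mg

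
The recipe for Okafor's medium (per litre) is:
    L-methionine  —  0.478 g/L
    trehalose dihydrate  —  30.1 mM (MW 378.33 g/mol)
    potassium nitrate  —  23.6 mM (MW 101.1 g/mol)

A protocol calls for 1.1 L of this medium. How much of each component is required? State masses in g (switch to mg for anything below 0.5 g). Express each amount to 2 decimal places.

L-methionine 0.53 g; trehalose dihydrate 12.53 g; potassium nitrate 2.62 g

Scale factor relative to 1 L: 1.1.
L-methionine: 0.478 g/L × 1.1 L = 0.53 g
trehalose dihydrate: 30.1 mmol/L × 378.33 g/mol × 1.1 L ÷ 1000 = 12.53 g
potassium nitrate: 23.6 mmol/L × 101.1 g/mol × 1.1 L ÷ 1000 = 2.62 g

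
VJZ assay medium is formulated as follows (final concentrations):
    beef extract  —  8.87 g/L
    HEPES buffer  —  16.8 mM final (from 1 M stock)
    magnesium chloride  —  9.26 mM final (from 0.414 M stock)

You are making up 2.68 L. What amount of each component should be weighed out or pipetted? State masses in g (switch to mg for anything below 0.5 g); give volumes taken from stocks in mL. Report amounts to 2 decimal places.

Scale factor relative to 1 L: 2.68.
beef extract: 8.87 g/L × 2.68 L = 23.77 g
HEPES buffer: V = C2·V2/C1 = 16.8 mM × 2680 mL ÷ 1000 mM = 45.02 mL
magnesium chloride: dilute stock: 9.26 mM × 2680 mL ÷ 414 mM = 59.94 mL

beef extract 23.77 g; HEPES buffer 45.02 mL; magnesium chloride 59.94 mL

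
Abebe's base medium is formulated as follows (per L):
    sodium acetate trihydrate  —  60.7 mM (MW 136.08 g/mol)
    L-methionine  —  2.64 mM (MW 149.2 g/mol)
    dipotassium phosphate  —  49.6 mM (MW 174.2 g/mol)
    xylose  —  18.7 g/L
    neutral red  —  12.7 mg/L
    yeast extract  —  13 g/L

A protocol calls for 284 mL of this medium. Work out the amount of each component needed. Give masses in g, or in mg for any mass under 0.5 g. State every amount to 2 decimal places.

Scale factor relative to 1 L: 0.284.
sodium acetate trihydrate: 60.7 mmol/L × 136.08 g/mol × 0.284 L ÷ 1000 = 2.35 g
L-methionine: 2.64 mmol/L × 149.2 mg/mmol × 0.284 L = 111.86 mg
dipotassium phosphate: 49.6 mmol/L × 174.2 g/mol × 0.284 L ÷ 1000 = 2.45 g
xylose: 18.7 g/L × 0.284 L = 5.31 g
neutral red: 12.7 mg/L × 0.284 L = 3.61 mg
yeast extract: 13 g/L × 0.284 L = 3.69 g

sodium acetate trihydrate 2.35 g; L-methionine 111.86 mg; dipotassium phosphate 2.45 g; xylose 5.31 g; neutral red 3.61 mg; yeast extract 3.69 g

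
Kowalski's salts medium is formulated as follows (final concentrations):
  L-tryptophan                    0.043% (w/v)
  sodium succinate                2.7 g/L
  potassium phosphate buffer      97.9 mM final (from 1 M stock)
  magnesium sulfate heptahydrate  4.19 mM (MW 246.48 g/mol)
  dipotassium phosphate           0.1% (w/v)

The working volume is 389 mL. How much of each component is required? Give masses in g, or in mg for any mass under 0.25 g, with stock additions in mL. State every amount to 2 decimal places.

L-tryptophan 167.27 mg; sodium succinate 1.05 g; potassium phosphate buffer 38.08 mL; magnesium sulfate heptahydrate 0.40 g; dipotassium phosphate 0.39 g

Working volume: 389 mL = 0.389 L.
L-tryptophan: 0.043% w/v = 0.43 g/L → 0.43 × 0.389 L = 0.16727 g = 167.27 mg
sodium succinate: 2.7 g/L × 0.389 L = 1.05 g
potassium phosphate buffer: dilute stock: 97.9 mM × 389 mL ÷ 1000 mM = 38.08 mL
magnesium sulfate heptahydrate: 4.19 mmol/L × 246.48 g/mol × 0.389 L ÷ 1000 = 0.40 g
dipotassium phosphate: 0.1% w/v = 1 g/L → 1 × 0.389 L = 0.39 g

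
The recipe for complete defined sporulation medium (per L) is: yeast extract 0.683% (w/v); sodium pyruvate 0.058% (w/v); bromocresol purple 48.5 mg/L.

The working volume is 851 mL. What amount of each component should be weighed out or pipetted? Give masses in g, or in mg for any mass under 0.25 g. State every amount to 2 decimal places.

Scale factor relative to 1 L: 0.851.
yeast extract: 0.683% w/v = 6.83 g/L → 6.83 × 0.851 L = 5.81 g
sodium pyruvate: 0.058 g per 100 mL × 851 mL ÷ 100 = 0.49 g
bromocresol purple: 48.5 mg/L × 0.851 L = 41.27 mg

yeast extract 5.81 g; sodium pyruvate 0.49 g; bromocresol purple 41.27 mg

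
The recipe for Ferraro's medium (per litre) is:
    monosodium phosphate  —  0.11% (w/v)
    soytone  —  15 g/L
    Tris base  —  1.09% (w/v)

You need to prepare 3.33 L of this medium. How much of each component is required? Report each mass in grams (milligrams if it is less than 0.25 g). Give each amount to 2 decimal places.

monosodium phosphate 3.66 g; soytone 49.95 g; Tris base 36.30 g

Working volume: 3.33 L.
monosodium phosphate: 0.11% w/v = 1.1 g/L → 1.1 × 3.33 L = 3.66 g
soytone: 15 g/L × 3.33 L = 49.95 g
Tris base: 1.09 g per 100 mL × 3330 mL ÷ 100 = 36.30 g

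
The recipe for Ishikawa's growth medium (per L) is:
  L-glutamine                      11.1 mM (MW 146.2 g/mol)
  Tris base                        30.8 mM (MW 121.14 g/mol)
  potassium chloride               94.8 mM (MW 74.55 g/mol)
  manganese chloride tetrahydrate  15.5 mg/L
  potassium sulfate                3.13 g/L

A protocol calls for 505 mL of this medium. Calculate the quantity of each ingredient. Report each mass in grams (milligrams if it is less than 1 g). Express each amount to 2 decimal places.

Scale factor relative to 1 L: 0.505.
L-glutamine: 11.1 mmol/L × 146.2 mg/mmol × 0.505 L = 819.52 mg
Tris base: 30.8 mmol/L × 121.14 g/mol × 0.505 L ÷ 1000 = 1.88 g
potassium chloride: 94.8 mmol/L × 74.55 g/mol × 0.505 L ÷ 1000 = 3.57 g
manganese chloride tetrahydrate: 15.5 mg/L × 0.505 L = 7.83 mg
potassium sulfate: 3.13 g/L × 0.505 L = 1.58 g

L-glutamine 819.52 mg; Tris base 1.88 g; potassium chloride 3.57 g; manganese chloride tetrahydrate 7.83 mg; potassium sulfate 1.58 g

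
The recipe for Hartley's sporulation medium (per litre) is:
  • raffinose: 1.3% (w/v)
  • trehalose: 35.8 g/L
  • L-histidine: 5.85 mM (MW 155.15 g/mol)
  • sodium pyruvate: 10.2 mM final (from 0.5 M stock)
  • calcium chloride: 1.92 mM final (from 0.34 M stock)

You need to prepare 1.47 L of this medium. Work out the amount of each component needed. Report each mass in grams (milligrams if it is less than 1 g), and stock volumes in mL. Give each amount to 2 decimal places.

raffinose 19.11 g; trehalose 52.63 g; L-histidine 1.33 g; sodium pyruvate 29.99 mL; calcium chloride 8.30 mL

Scale factor relative to 1 L: 1.47.
raffinose: 1.3% w/v = 13 g/L → 13 × 1.47 L = 19.11 g
trehalose: 35.8 g/L × 1.47 L = 52.63 g
L-histidine: 5.85 mmol/L × 155.15 g/mol × 1.47 L ÷ 1000 = 1.33 g
sodium pyruvate: C1V1 = C2V2 → 10.2 mM × 1470 mL ÷ 500 mM = 29.99 mL
calcium chloride: V = C2·V2/C1 = 1.92 mM × 1470 mL ÷ 340 mM = 8.30 mL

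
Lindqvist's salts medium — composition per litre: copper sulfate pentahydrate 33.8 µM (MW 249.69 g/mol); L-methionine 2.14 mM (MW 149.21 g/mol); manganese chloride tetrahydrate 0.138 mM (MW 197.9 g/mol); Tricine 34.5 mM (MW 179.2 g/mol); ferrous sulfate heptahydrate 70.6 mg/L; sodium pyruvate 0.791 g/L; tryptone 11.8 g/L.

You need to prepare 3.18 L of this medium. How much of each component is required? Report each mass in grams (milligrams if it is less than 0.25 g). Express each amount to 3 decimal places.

Scale factor relative to 1 L: 3.18.
copper sulfate pentahydrate: 33.8 µmol/L × 249.69 g/mol × 3.18 L ÷ 1000 = 26.838 mg
L-methionine: 2.14 mmol/L × 149.21 g/mol × 3.18 L ÷ 1000 = 1.015 g
manganese chloride tetrahydrate: 0.138 mmol/L × 197.9 mg/mmol × 3.18 L = 86.846 mg
Tricine: 34.5 mmol/L × 179.2 g/mol × 3.18 L ÷ 1000 = 19.660 g
ferrous sulfate heptahydrate: 70.6 mg/L × 3.18 L = 224.508 mg
sodium pyruvate: 0.791 g/L × 3.18 L = 2.515 g
tryptone: 11.8 g/L × 3.18 L = 37.524 g

copper sulfate pentahydrate 26.838 mg; L-methionine 1.015 g; manganese chloride tetrahydrate 86.846 mg; Tricine 19.660 g; ferrous sulfate heptahydrate 224.508 mg; sodium pyruvate 2.515 g; tryptone 37.524 g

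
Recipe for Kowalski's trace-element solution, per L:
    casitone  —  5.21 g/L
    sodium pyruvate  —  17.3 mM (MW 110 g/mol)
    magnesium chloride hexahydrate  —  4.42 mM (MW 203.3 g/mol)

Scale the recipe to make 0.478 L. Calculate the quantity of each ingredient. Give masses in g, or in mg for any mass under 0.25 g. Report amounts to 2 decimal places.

casitone 2.49 g; sodium pyruvate 0.91 g; magnesium chloride hexahydrate 0.43 g

Scale factor relative to 1 L: 0.478.
casitone: 5.21 g/L × 0.478 L = 2.49 g
sodium pyruvate: 17.3 mmol/L × 110 g/mol × 0.478 L ÷ 1000 = 0.91 g
magnesium chloride hexahydrate: 4.42 mmol/L × 203.3 g/mol × 0.478 L ÷ 1000 = 0.43 g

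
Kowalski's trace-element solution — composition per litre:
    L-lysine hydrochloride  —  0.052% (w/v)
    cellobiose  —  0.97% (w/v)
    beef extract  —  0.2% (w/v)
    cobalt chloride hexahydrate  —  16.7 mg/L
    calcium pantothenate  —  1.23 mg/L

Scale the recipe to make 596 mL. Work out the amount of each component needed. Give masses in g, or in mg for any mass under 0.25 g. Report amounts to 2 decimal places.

L-lysine hydrochloride 0.31 g; cellobiose 5.78 g; beef extract 1.19 g; cobalt chloride hexahydrate 9.95 mg; calcium pantothenate 0.73 mg

Scale factor relative to 1 L: 0.596.
L-lysine hydrochloride: 0.052% w/v = 0.52 g/L → 0.52 × 0.596 L = 0.31 g
cellobiose: 0.97% w/v = 9.7 g/L → 9.7 × 0.596 L = 5.78 g
beef extract: 0.2% w/v = 2 g/L → 2 × 0.596 L = 1.19 g
cobalt chloride hexahydrate: 16.7 mg/L × 0.596 L = 9.95 mg
calcium pantothenate: 1.23 mg/L × 0.596 L = 0.73 mg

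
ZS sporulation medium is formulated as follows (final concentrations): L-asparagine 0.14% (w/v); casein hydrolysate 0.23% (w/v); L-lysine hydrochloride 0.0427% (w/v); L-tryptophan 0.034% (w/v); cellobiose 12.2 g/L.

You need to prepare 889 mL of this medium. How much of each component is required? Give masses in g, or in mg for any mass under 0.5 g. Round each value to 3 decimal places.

L-asparagine 1.245 g; casein hydrolysate 2.045 g; L-lysine hydrochloride 379.603 mg; L-tryptophan 302.260 mg; cellobiose 10.846 g

Scale factor relative to 1 L: 0.889.
L-asparagine: 0.14 g per 100 mL × 889 mL ÷ 100 = 1.245 g
casein hydrolysate: 0.23 g per 100 mL × 889 mL ÷ 100 = 2.045 g
L-lysine hydrochloride: 0.0427% w/v = 0.427 g/L → 0.427 × 0.889 L = 0.379603 g = 379.603 mg
L-tryptophan: 0.034 g per 100 mL × 889 mL ÷ 100 = 0.30226 g = 302.260 mg
cellobiose: 12.2 g/L × 0.889 L = 10.846 g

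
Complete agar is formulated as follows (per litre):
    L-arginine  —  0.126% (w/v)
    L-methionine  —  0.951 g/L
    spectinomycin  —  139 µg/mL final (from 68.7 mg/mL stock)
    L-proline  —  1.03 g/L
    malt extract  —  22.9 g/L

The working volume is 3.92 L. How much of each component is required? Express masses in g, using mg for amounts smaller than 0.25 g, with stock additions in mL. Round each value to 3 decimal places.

Working volume: 3.92 L.
L-arginine: 0.126% w/v = 1.26 g/L → 1.26 × 3.92 L = 4.939 g
L-methionine: 0.951 g/L × 3.92 L = 3.728 g
spectinomycin: dilute stock: 139 µg/mL × 3920 mL ÷ 68700 µg/mL = 7.931 mL
L-proline: 1.03 g/L × 3.92 L = 4.038 g
malt extract: 22.9 g/L × 3.92 L = 89.768 g

L-arginine 4.939 g; L-methionine 3.728 g; spectinomycin 7.931 mL; L-proline 4.038 g; malt extract 89.768 g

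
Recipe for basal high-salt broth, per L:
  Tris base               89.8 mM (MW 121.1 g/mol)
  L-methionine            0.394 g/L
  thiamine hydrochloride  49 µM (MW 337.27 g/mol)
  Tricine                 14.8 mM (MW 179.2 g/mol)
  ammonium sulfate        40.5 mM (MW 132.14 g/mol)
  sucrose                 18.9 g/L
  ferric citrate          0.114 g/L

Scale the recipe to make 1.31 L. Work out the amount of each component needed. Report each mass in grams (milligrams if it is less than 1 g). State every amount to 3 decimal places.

Scale factor relative to 1 L: 1.31.
Tris base: 89.8 mmol/L × 121.1 g/mol × 1.31 L ÷ 1000 = 14.246 g
L-methionine: 0.394 g/L × 1.31 L = 0.51614 g = 516.140 mg
thiamine hydrochloride: 49 µmol/L × 337.27 g/mol × 1.31 L ÷ 1000 = 21.649 mg
Tricine: 14.8 mmol/L × 179.2 g/mol × 1.31 L ÷ 1000 = 3.474 g
ammonium sulfate: 40.5 mmol/L × 132.14 g/mol × 1.31 L ÷ 1000 = 7.011 g
sucrose: 18.9 g/L × 1.31 L = 24.759 g
ferric citrate: 0.114 g/L × 1.31 L = 0.14934 g = 149.340 mg

Tris base 14.246 g; L-methionine 516.140 mg; thiamine hydrochloride 21.649 mg; Tricine 3.474 g; ammonium sulfate 7.011 g; sucrose 24.759 g; ferric citrate 149.340 mg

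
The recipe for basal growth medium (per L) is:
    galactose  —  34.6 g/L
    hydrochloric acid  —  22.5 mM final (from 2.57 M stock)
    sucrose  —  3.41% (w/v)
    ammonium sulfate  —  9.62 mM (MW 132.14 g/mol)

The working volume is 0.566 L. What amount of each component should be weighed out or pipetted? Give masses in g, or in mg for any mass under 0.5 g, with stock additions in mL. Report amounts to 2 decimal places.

galactose 19.58 g; hydrochloric acid 4.96 mL; sucrose 19.30 g; ammonium sulfate 0.72 g

Working volume: 0.566 L.
galactose: 34.6 g/L × 0.566 L = 19.58 g
hydrochloric acid: C1V1 = C2V2 → 22.5 mM × 566 mL ÷ 2570 mM = 4.96 mL
sucrose: 3.41 g per 100 mL × 566 mL ÷ 100 = 19.30 g
ammonium sulfate: 9.62 mmol/L × 132.14 g/mol × 0.566 L ÷ 1000 = 0.72 g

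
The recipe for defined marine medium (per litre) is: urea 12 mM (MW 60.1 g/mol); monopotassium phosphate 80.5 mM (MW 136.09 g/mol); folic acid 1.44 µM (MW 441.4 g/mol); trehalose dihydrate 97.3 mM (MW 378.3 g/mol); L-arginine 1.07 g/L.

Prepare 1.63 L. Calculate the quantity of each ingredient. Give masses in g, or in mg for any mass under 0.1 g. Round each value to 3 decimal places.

Scale factor relative to 1 L: 1.63.
urea: 12 mmol/L × 60.1 g/mol × 1.63 L ÷ 1000 = 1.176 g
monopotassium phosphate: 80.5 mmol/L × 136.09 g/mol × 1.63 L ÷ 1000 = 17.857 g
folic acid: 1.44 µmol/L × 441.4 g/mol × 1.63 L ÷ 1000 = 1.036 mg
trehalose dihydrate: 97.3 mmol/L × 378.3 g/mol × 1.63 L ÷ 1000 = 59.998 g
L-arginine: 1.07 g/L × 1.63 L = 1.744 g

urea 1.176 g; monopotassium phosphate 17.857 g; folic acid 1.036 mg; trehalose dihydrate 59.998 g; L-arginine 1.744 g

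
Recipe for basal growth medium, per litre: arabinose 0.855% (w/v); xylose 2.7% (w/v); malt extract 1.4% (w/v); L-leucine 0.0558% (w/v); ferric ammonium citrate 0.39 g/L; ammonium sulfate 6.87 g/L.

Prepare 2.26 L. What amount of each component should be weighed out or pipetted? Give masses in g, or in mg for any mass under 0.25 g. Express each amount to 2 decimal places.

arabinose 19.32 g; xylose 61.02 g; malt extract 31.64 g; L-leucine 1.26 g; ferric ammonium citrate 0.88 g; ammonium sulfate 15.53 g

Scale factor relative to 1 L: 2.26.
arabinose: 0.855 g per 100 mL × 2260 mL ÷ 100 = 19.32 g
xylose: 2.7% w/v = 27 g/L → 27 × 2.26 L = 61.02 g
malt extract: 1.4% w/v = 14 g/L → 14 × 2.26 L = 31.64 g
L-leucine: 0.0558 g per 100 mL × 2260 mL ÷ 100 = 1.26 g
ferric ammonium citrate: 0.39 g/L × 2.26 L = 0.88 g
ammonium sulfate: 6.87 g/L × 2.26 L = 15.53 g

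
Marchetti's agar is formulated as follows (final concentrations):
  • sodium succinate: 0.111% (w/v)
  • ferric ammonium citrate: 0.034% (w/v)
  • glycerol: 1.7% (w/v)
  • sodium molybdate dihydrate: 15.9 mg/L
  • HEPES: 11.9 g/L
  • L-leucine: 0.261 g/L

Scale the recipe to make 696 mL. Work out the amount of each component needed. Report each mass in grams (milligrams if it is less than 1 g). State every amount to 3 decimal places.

sodium succinate 772.560 mg; ferric ammonium citrate 236.640 mg; glycerol 11.832 g; sodium molybdate dihydrate 11.066 mg; HEPES 8.282 g; L-leucine 181.656 mg

Working volume: 696 mL = 0.696 L.
sodium succinate: 0.111 g per 100 mL × 696 mL ÷ 100 = 0.77256 g = 772.560 mg
ferric ammonium citrate: 0.034% w/v = 0.34 g/L → 0.34 × 0.696 L = 0.23664 g = 236.640 mg
glycerol: 1.7 g per 100 mL × 696 mL ÷ 100 = 11.832 g
sodium molybdate dihydrate: 15.9 mg/L × 0.696 L = 11.066 mg
HEPES: 11.9 g/L × 0.696 L = 8.282 g
L-leucine: 0.261 g/L × 0.696 L = 0.181656 g = 181.656 mg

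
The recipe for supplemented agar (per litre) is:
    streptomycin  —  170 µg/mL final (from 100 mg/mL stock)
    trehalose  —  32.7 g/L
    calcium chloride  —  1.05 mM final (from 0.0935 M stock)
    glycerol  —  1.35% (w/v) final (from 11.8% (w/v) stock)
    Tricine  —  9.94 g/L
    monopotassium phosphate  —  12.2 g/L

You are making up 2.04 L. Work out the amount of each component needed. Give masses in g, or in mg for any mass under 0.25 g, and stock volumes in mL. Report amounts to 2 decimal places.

streptomycin 3.47 mL; trehalose 66.71 g; calcium chloride 22.91 mL; glycerol 233.39 mL; Tricine 20.28 g; monopotassium phosphate 24.89 g

Working volume: 2.04 L.
streptomycin: C1V1 = C2V2 → 170 µg/mL × 2040 mL ÷ 100000 µg/mL = 3.47 mL
trehalose: 32.7 g/L × 2.04 L = 66.71 g
calcium chloride: C1V1 = C2V2 → 1.05 mM × 2040 mL ÷ 93.5 mM = 22.91 mL
glycerol: V = C2·V2/C1 = 1.35% ÷ 11.8% × 2040 mL = 233.39 mL
Tricine: 9.94 g/L × 2.04 L = 20.28 g
monopotassium phosphate: 12.2 g/L × 2.04 L = 24.89 g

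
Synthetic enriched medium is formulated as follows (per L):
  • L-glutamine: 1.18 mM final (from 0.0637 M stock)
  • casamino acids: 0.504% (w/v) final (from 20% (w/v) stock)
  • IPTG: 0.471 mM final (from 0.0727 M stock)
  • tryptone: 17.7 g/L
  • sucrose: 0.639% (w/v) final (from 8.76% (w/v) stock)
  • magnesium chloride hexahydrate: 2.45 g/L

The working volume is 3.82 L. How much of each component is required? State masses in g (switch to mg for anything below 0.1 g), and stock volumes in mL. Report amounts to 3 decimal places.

Scale factor relative to 1 L: 3.82.
L-glutamine: C1V1 = C2V2 → 1.18 mM × 3820 mL ÷ 63.7 mM = 70.763 mL
casamino acids: dilute stock: 0.504% ÷ 20% × 3820 mL = 96.264 mL
IPTG: C1V1 = C2V2 → 0.471 mM × 3820 mL ÷ 72.7 mM = 24.749 mL
tryptone: 17.7 g/L × 3.82 L = 67.614 g
sucrose: dilute stock: 0.639% ÷ 8.76% × 3820 mL = 278.651 mL
magnesium chloride hexahydrate: 2.45 g/L × 3.82 L = 9.359 g

L-glutamine 70.763 mL; casamino acids 96.264 mL; IPTG 24.749 mL; tryptone 67.614 g; sucrose 278.651 mL; magnesium chloride hexahydrate 9.359 g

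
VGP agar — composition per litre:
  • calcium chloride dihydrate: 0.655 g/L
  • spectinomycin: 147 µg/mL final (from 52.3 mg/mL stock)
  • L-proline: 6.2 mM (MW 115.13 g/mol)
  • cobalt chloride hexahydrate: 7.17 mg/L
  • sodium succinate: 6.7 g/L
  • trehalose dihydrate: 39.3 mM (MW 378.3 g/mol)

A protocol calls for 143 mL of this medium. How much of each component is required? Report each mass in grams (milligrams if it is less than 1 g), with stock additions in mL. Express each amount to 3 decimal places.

calcium chloride dihydrate 93.665 mg; spectinomycin 0.402 mL; L-proline 102.074 mg; cobalt chloride hexahydrate 1.025 mg; sodium succinate 958.100 mg; trehalose dihydrate 2.126 g

Working volume: 143 mL = 0.143 L.
calcium chloride dihydrate: 0.655 g/L × 0.143 L = 0.093665 g = 93.665 mg
spectinomycin: C1V1 = C2V2 → 147 µg/mL × 143 mL ÷ 52300 µg/mL = 0.402 mL
L-proline: 6.2 mmol/L × 115.13 mg/mmol × 0.143 L = 102.074 mg
cobalt chloride hexahydrate: 7.17 mg/L × 0.143 L = 1.025 mg
sodium succinate: 6.7 g/L × 0.143 L = 0.9581 g = 958.100 mg
trehalose dihydrate: 39.3 mmol/L × 378.3 g/mol × 0.143 L ÷ 1000 = 2.126 g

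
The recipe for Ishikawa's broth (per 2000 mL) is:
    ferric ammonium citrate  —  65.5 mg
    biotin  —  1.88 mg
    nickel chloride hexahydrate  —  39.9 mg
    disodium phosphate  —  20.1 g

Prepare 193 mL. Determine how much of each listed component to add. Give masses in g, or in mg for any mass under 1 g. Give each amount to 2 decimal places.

Ratio of target to recipe volume: 193 / 2000 = 0.0965.
ferric ammonium citrate: 65.5 mg × (193 mL / 2000 mL) = 6.32 mg
biotin: 1.88 mg × (193 mL / 2000 mL) = 0.18 mg
nickel chloride hexahydrate: 39.9 mg × (193 mL / 2000 mL) = 3.85 mg
disodium phosphate: 20.1 g × (193 mL / 2000 mL) = 1.94 g

ferric ammonium citrate 6.32 mg; biotin 0.18 mg; nickel chloride hexahydrate 3.85 mg; disodium phosphate 1.94 g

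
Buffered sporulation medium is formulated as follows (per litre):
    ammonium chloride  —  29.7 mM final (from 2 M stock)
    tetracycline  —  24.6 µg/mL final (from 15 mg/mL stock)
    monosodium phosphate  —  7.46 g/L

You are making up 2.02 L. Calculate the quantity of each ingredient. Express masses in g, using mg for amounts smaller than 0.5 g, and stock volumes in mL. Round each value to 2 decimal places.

ammonium chloride 30.00 mL; tetracycline 3.31 mL; monosodium phosphate 15.07 g

Scale factor relative to 1 L: 2.02.
ammonium chloride: dilute stock: 29.7 mM × 2020 mL ÷ 2000 mM = 30.00 mL
tetracycline: C1V1 = C2V2 → 24.6 µg/mL × 2020 mL ÷ 15000 µg/mL = 3.31 mL
monosodium phosphate: 7.46 g/L × 2.02 L = 15.07 g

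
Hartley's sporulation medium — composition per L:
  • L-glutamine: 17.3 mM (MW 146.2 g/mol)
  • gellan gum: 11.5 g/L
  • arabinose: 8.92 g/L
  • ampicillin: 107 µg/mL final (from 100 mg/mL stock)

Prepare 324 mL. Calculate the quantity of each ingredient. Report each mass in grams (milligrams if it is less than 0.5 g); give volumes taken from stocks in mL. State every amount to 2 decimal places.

Working volume: 324 mL = 0.324 L.
L-glutamine: 17.3 mmol/L × 146.2 g/mol × 0.324 L ÷ 1000 = 0.82 g
gellan gum: 11.5 g/L × 0.324 L = 3.73 g
arabinose: 8.92 g/L × 0.324 L = 2.89 g
ampicillin: C1V1 = C2V2 → 107 µg/mL × 324 mL ÷ 100000 µg/mL = 0.35 mL

L-glutamine 0.82 g; gellan gum 3.73 g; arabinose 2.89 g; ampicillin 0.35 mL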